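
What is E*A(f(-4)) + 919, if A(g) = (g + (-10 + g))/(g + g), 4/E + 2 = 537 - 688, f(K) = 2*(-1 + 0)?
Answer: 140593/153 ≈ 918.91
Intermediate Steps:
f(K) = -2 (f(K) = 2*(-1) = -2)
E = -4/153 (E = 4/(-2 + (537 - 688)) = 4/(-2 - 151) = 4/(-153) = 4*(-1/153) = -4/153 ≈ -0.026144)
A(g) = (-10 + 2*g)/(2*g) (A(g) = (-10 + 2*g)/((2*g)) = (-10 + 2*g)*(1/(2*g)) = (-10 + 2*g)/(2*g))
E*A(f(-4)) + 919 = -4*(-5 - 2)/(153*(-2)) + 919 = -(-2)*(-7)/153 + 919 = -4/153*7/2 + 919 = -14/153 + 919 = 140593/153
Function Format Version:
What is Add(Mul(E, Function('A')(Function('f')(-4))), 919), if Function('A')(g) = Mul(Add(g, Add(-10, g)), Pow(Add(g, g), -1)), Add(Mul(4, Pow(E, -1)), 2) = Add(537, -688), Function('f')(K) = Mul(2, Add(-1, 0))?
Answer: Rational(140593, 153) ≈ 918.91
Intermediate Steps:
Function('f')(K) = -2 (Function('f')(K) = Mul(2, -1) = -2)
E = Rational(-4, 153) (E = Mul(4, Pow(Add(-2, Add(537, -688)), -1)) = Mul(4, Pow(Add(-2, -151), -1)) = Mul(4, Pow(-153, -1)) = Mul(4, Rational(-1, 153)) = Rational(-4, 153) ≈ -0.026144)
Function('A')(g) = Mul(Rational(1, 2), Pow(g, -1), Add(-10, Mul(2, g))) (Function('A')(g) = Mul(Add(-10, Mul(2, g)), Pow(Mul(2, g), -1)) = Mul(Add(-10, Mul(2, g)), Mul(Rational(1, 2), Pow(g, -1))) = Mul(Rational(1, 2), Pow(g, -1), Add(-10, Mul(2, g))))
Add(Mul(E, Function('A')(Function('f')(-4))), 919) = Add(Mul(Rational(-4, 153), Mul(Pow(-2, -1), Add(-5, -2))), 919) = Add(Mul(Rational(-4, 153), Mul(Rational(-1, 2), -7)), 919) = Add(Mul(Rational(-4, 153), Rational(7, 2)), 919) = Add(Rational(-14, 153), 919) = Rational(140593, 153)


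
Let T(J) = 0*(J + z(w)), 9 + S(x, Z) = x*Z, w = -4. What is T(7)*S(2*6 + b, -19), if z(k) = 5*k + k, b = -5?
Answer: 0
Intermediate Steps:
z(k) = 6*k
S(x, Z) = -9 + Z*x (S(x, Z) = -9 + x*Z = -9 + Z*x)
T(J) = 0 (T(J) = 0*(J + 6*(-4)) = 0*(J - 24) = 0*(-24 + J) = 0)
T(7)*S(2*6 + b, -19) = 0*(-9 - 19*(2*6 - 5)) = 0*(-9 - 19*(12 - 5)) = 0*(-9 - 19*7) = 0*(-9 - 133) = 0*(-142) = 0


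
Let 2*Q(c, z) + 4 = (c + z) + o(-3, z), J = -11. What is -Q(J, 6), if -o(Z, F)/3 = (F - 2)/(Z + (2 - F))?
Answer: 51/14 ≈ 3.6429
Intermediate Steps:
o(Z, F) = -3*(-2 + F)/(2 + Z - F) (o(Z, F) = -3*(F - 2)/(Z + (2 - F)) = -3*(-2 + F)/(2 + Z - F))
Q(c, z) = -2 + c/2 + z/2 + 3*(2 - z)/(2*(-1 - z)) (Q(c, z) = -2 + ((c + z) + 3*(2 - z)/(2 - 3 - z))/2 = -2 + ((c + z) + 3*(2 - z)/(-1 - z))/2 = -2 + (c + z + 3*(2 - z)/(-1 - z))/2 = -2 + (c/2 + z/2 + 3*(2 - z)/(2*(-1 - z))) = -2 + c/2 + z/2 + 3*(2 - z)/(2*(-1 - z)))
-Q(J, 6) = -(-10 - 11 + 6² - 11*6)/(2*(1 + 6)) = -(-10 - 11 + 36 - 66)/(2*7) = -(-51)/(2*7) = -1*(-51/14) = 51/14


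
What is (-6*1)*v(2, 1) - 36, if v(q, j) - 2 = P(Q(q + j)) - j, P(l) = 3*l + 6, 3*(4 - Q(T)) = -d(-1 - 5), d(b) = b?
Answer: -114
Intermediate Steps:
Q(T) = 2 (Q(T) = 4 - (-1)*(-1 - 5)/3 = 4 - (-1)*(-6)/3 = 4 - ⅓*6 = 4 - 2 = 2)
P(l) = 6 + 3*l
v(q, j) = 14 - j (v(q, j) = 2 + ((6 + 3*2) - j) = 2 + ((6 + 6) - j) = 2 + (12 - j) = 14 - j)
(-6*1)*v(2, 1) - 36 = (-6*1)*(14 - 1*1) - 36 = -6*(14 - 1) - 36 = -6*13 - 36 = -78 - 36 = -114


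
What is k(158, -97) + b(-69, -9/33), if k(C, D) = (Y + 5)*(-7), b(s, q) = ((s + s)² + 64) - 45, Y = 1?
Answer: 19021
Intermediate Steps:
b(s, q) = 19 + 4*s² (b(s, q) = ((2*s)² + 64) - 45 = (4*s² + 64) - 45 = (64 + 4*s²) - 45 = 19 + 4*s²)
k(C, D) = -42 (k(C, D) = (1 + 5)*(-7) = 6*(-7) = -42)
k(158, -97) + b(-69, -9/33) = -42 + (19 + 4*(-69)²) = -42 + (19 + 4*4761) = -42 + (19 + 19044) = -42 + 19063 = 19021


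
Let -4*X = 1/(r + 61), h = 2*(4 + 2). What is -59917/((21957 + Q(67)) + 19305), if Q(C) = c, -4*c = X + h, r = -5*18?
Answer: -27801488/19144175 ≈ -1.4522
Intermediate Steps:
r = -90
h = 12 (h = 2*6 = 12)
X = 1/116 (X = -1/(4*(-90 + 61)) = -1/4/(-29) = -1/4*(-1/29) = 1/116 ≈ 0.0086207)
c = -1393/464 (c = -(1/116 + 12)/4 = -1/4*1393/116 = -1393/464 ≈ -3.0022)
Q(C) = -1393/464
-59917/((21957 + Q(67)) + 19305) = -59917/((21957 - 1393/464) + 19305) = -59917/(10186655/464 + 19305) = -59917/19144175/464 = -59917*464/19144175 = -27801488/19144175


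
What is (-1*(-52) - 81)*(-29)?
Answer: 841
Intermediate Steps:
(-1*(-52) - 81)*(-29) = (52 - 81)*(-29) = -29*(-29) = 841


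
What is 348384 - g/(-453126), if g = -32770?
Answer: 78930907807/226563 ≈ 3.4838e+5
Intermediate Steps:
348384 - g/(-453126) = 348384 - (-32770)/(-453126) = 348384 - (-32770)*(-1)/453126 = 348384 - 1*16385/226563 = 348384 - 16385/226563 = 78930907807/226563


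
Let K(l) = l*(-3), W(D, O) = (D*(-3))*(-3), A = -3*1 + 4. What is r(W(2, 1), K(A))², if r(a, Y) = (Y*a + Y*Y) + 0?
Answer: 2025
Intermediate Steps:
A = 1 (A = -3 + 4 = 1)
W(D, O) = 9*D (W(D, O) = -3*D*(-3) = 9*D)
K(l) = -3*l
r(a, Y) = Y² + Y*a (r(a, Y) = (Y*a + Y²) + 0 = (Y² + Y*a) + 0 = Y² + Y*a)
r(W(2, 1), K(A))² = ((-3*1)*(-3*1 + 9*2))² = (-3*(-3 + 18))² = (-3*15)² = (-45)² = 2025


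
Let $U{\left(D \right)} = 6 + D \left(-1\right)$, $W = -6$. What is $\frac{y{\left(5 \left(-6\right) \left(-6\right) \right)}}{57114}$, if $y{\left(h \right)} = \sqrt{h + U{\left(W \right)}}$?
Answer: $\frac{4 \sqrt{3}}{28557} \approx 0.00024261$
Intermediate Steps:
$U{\left(D \right)} = 6 - D$
$y{\left(h \right)} = \sqrt{12 + h}$ ($y{\left(h \right)} = \sqrt{h + \left(6 - -6\right)} = \sqrt{h + \left(6 + 6\right)} = \sqrt{h + 12} = \sqrt{12 + h}$)
$\frac{y{\left(5 \left(-6\right) \left(-6\right) \right)}}{57114} = \frac{\sqrt{12 + 5 \left(-6\right) \left(-6\right)}}{57114} = \sqrt{12 - -180} \cdot \frac{1}{57114} = \sqrt{12 + 180} \cdot \frac{1}{57114} = \sqrt{192} \cdot \frac{1}{57114} = 8 \sqrt{3} \cdot \frac{1}{57114} = \frac{4 \sqrt{3}}{28557}$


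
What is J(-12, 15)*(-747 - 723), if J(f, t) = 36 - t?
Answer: -30870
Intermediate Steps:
J(-12, 15)*(-747 - 723) = (36 - 1*15)*(-747 - 723) = (36 - 15)*(-1470) = 21*(-1470) = -30870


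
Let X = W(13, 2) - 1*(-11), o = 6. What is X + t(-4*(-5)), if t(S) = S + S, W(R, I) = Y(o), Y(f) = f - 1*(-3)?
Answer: 60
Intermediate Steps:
Y(f) = 3 + f (Y(f) = f + 3 = 3 + f)
W(R, I) = 9 (W(R, I) = 3 + 6 = 9)
t(S) = 2*S
X = 20 (X = 9 - 1*(-11) = 9 + 11 = 20)
X + t(-4*(-5)) = 20 + 2*(-4*(-5)) = 20 + 2*20 = 20 + 40 = 60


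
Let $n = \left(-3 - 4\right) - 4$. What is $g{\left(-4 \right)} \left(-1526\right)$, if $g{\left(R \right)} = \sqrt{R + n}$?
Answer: $- 1526 i \sqrt{15} \approx - 5910.2 i$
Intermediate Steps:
$n = -11$ ($n = -7 - 4 = -11$)
$g{\left(R \right)} = \sqrt{-11 + R}$ ($g{\left(R \right)} = \sqrt{R - 11} = \sqrt{-11 + R}$)
$g{\left(-4 \right)} \left(-1526\right) = \sqrt{-11 - 4} \left(-1526\right) = \sqrt{-15} \left(-1526\right) = i \sqrt{15} \left(-1526\right) = - 1526 i \sqrt{15}$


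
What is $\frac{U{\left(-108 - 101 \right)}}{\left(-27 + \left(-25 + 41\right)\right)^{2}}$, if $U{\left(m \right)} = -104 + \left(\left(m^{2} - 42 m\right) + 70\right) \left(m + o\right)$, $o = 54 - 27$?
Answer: $- \frac{9560382}{121} \approx -79011.0$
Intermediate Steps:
$o = 27$
$U{\left(m \right)} = -104 + \left(27 + m\right) \left(70 + m^{2} - 42 m\right)$ ($U{\left(m \right)} = -104 + \left(\left(m^{2} - 42 m\right) + 70\right) \left(m + 27\right) = -104 + \left(70 + m^{2} - 42 m\right) \left(27 + m\right) = -104 + \left(27 + m\right) \left(70 + m^{2} - 42 m\right)$)
$\frac{U{\left(-108 - 101 \right)}}{\left(-27 + \left(-25 + 41\right)\right)^{2}} = \frac{1786 + \left(-108 - 101\right)^{3} - 1064 \left(-108 - 101\right) - 15 \left(-108 - 101\right)^{2}}{\left(-27 + \left(-25 + 41\right)\right)^{2}} = \frac{1786 + \left(-108 - 101\right)^{3} - 1064 \left(-108 - 101\right) - 15 \left(-108 - 101\right)^{2}}{\left(-27 + 16\right)^{2}} = \frac{1786 + \left(-209\right)^{3} - -222376 - 15 \left(-209\right)^{2}}{\left(-11\right)^{2}} = \frac{1786 - 9129329 + 222376 - 655215}{121} = \left(1786 - 9129329 + 222376 - 655215\right) \frac{1}{121} = \left(-9560382\right) \frac{1}{121} = - \frac{9560382}{121}$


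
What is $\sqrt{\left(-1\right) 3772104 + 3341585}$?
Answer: $i \sqrt{430519} \approx 656.14 i$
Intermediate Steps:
$\sqrt{\left(-1\right) 3772104 + 3341585} = \sqrt{-3772104 + 3341585} = \sqrt{-430519} = i \sqrt{430519}$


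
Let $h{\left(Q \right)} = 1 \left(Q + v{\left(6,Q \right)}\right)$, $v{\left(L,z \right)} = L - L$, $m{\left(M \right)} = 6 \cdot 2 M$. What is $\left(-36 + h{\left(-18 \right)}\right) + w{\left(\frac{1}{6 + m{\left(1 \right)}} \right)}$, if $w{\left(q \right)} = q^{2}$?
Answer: $- \frac{17495}{324} \approx -53.997$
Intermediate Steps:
$m{\left(M \right)} = 12 M$
$v{\left(L,z \right)} = 0$
$h{\left(Q \right)} = Q$ ($h{\left(Q \right)} = 1 \left(Q + 0\right) = 1 Q = Q$)
$\left(-36 + h{\left(-18 \right)}\right) + w{\left(\frac{1}{6 + m{\left(1 \right)}} \right)} = \left(-36 - 18\right) + \left(\frac{1}{6 + 12 \cdot 1}\right)^{2} = -54 + \left(\frac{1}{6 + 12}\right)^{2} = -54 + \left(\frac{1}{18}\right)^{2} = -54 + \frac{1}{324} = - \frac{17495}{324}$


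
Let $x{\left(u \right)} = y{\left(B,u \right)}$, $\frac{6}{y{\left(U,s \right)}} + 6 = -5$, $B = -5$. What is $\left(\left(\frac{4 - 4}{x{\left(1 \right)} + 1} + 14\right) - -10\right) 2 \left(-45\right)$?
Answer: $-2160$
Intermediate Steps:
$y{\left(U,s \right)} = - \frac{6}{11}$ ($y{\left(U,s \right)} = \frac{6}{-6 - 5} = \frac{6}{-11} = 6 \left(- \frac{1}{11}\right) = - \frac{6}{11}$)
$x{\left(u \right)} = - \frac{6}{11}$
$\left(\left(\frac{4 - 4}{x{\left(1 \right)} + 1} + 14\right) - -10\right) 2 \left(-45\right) = \left(\left(\frac{4 - 4}{- \frac{6}{11} + 1} + 14\right) - -10\right) 2 \left(-45\right) = \left(\left(\frac{0}{\frac{5}{11}} + 14\right) + 10\right) 2 \left(-45\right) = \left(\left(0 \cdot \frac{11}{5} + 14\right) + 10\right) 2 \left(-45\right) = \left(\left(0 + 14\right) + 10\right) 2 \left(-45\right) = \left(14 + 10\right) 2 \left(-45\right) = 24 \cdot 2 \left(-45\right) = 48 \left(-45\right) = -2160$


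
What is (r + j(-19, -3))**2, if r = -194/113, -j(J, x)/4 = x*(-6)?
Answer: 69388900/12769 ≈ 5434.2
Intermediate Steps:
j(J, x) = 24*x (j(J, x) = -4*x*(-6) = -(-24)*x = 24*x)
r = -194/113 (r = -194*1/113 = -194/113 ≈ -1.7168)
(r + j(-19, -3))**2 = (-194/113 + 24*(-3))**2 = (-194/113 - 72)**2 = (-8330/113)**2 = 69388900/12769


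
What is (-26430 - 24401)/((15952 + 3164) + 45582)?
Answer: -50831/64698 ≈ -0.78567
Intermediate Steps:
(-26430 - 24401)/((15952 + 3164) + 45582) = -50831/(19116 + 45582) = -50831/64698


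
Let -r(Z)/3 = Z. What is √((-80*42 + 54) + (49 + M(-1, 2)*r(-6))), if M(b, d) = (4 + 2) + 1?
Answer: I*√3131 ≈ 55.955*I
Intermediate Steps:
M(b, d) = 7 (M(b, d) = 6 + 1 = 7)
r(Z) = -3*Z
√((-80*42 + 54) + (49 + M(-1, 2)*r(-6))) = √((-80*42 + 54) + (49 + 7*(-3*(-6)))) = √((-3360 + 54) + (49 + 7*18)) = √(-3306 + (49 + 126)) = √(-3306 + 175) = √(-3131) = I*√3131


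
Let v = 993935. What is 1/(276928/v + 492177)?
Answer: 993935/489192223423 ≈ 2.0318e-6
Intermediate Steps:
1/(276928/v + 492177) = 1/(276928/993935 + 492177) = 1/(489192223423/993935) = 993935/489192223423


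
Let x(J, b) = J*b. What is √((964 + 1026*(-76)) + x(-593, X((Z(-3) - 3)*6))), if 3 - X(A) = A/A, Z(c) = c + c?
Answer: I*√78198 ≈ 279.64*I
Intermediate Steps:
Z(c) = 2*c
X(A) = 2 (X(A) = 3 - A/A = 3 - 1*1 = 3 - 1 = 2)
√((964 + 1026*(-76)) + x(-593, X((Z(-3) - 3)*6))) = √((964 + 1026*(-76)) - 593*2) = √((964 - 77976) - 1186) = √(-77012 - 1186) = √(-78198) = I*√78198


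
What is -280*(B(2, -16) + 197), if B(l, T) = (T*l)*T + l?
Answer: -199080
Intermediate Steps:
B(l, T) = l + l*T² (B(l, T) = l*T² + l = l + l*T²)
-280*(B(2, -16) + 197) = -280*(2*(1 + (-16)²) + 197) = -280*(2*(1 + 256) + 197) = -280*(2*257 + 197) = -280*(514 + 197) = -280*711 = -199080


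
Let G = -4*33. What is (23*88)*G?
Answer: -267168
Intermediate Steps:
G = -132
(23*88)*G = (23*88)*(-132) = 2024*(-132) = -267168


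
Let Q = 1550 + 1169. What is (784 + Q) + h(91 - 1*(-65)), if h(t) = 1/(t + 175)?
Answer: 1159494/331 ≈ 3503.0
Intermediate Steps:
h(t) = 1/(175 + t)
Q = 2719
(784 + Q) + h(91 - 1*(-65)) = (784 + 2719) + 1/(175 + (91 - 1*(-65))) = 3503 + 1/(175 + (91 + 65)) = 3503 + 1/(175 + 156) = 3503 + 1/331 = 1159494/331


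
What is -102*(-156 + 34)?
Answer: 12444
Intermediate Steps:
-102*(-156 + 34) = -102*(-122) = 12444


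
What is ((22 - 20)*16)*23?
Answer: 736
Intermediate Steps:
((22 - 20)*16)*23 = (2*16)*23 = 32*23 = 736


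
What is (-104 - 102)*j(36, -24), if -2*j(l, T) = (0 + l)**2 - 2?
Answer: 133282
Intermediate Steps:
j(l, T) = 1 - l**2/2 (j(l, T) = -((0 + l)**2 - 2)/2 = -(l**2 - 2)/2 = -(-2 + l**2)/2 = 1 - l**2/2)
(-104 - 102)*j(36, -24) = (-104 - 102)*(1 - 1/2*36**2) = -206*(1 - 1/2*1296) = -206*(1 - 648) = -206*(-647) = 133282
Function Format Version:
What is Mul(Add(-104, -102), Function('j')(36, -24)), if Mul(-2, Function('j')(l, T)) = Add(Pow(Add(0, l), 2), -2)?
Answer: 133282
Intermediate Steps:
Function('j')(l, T) = Add(1, Mul(Rational(-1, 2), Pow(l, 2))) (Function('j')(l, T) = Mul(Rational(-1, 2), Add(Pow(Add(0, l), 2), -2)) = Mul(Rational(-1, 2), Add(Pow(l, 2), -2)) = Mul(Rational(-1, 2), Add(-2, Pow(l, 2))) = Add(1, Mul(Rational(-1, 2), Pow(l, 2))))
Mul(Add(-104, -102), Function('j')(36, -24)) = Mul(Add(-104, -102), Add(1, Mul(Rational(-1, 2), Pow(36, 2)))) = Mul(-206, Add(1, Mul(Rational(-1, 2), 1296))) = Mul(-206, Add(1, -648)) = Mul(-206, -647) = 133282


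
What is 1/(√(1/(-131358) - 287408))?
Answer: -I*√4959203244258270/37753340065 ≈ -0.0018653*I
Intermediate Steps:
1/(√(1/(-131358) - 287408)) = 1/(√(-1/131358 - 287408)) = 1/(√(-37753340065/131358)) = 1/(I*√4959203244258270/131358) = -I*√4959203244258270/37753340065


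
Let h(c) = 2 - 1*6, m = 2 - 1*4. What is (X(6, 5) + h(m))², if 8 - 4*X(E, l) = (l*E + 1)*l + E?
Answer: 28561/16 ≈ 1785.1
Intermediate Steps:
m = -2 (m = 2 - 4 = -2)
h(c) = -4 (h(c) = 2 - 6 = -4)
X(E, l) = 2 - E/4 - l*(1 + E*l)/4 (X(E, l) = 2 - ((l*E + 1)*l + E)/4 = 2 - ((E*l + 1)*l + E)/4 = 2 - ((1 + E*l)*l + E)/4 = 2 - (l*(1 + E*l) + E)/4 = 2 - (E + l*(1 + E*l))/4 = 2 + (-E/4 - l*(1 + E*l)/4) = 2 - E/4 - l*(1 + E*l)/4)
(X(6, 5) + h(m))² = ((2 - ¼*6 - ¼*5 - ¼*6*5²) - 4)² = ((2 - 3/2 - 5/4 - ¼*6*25) - 4)² = ((2 - 3/2 - 5/4 - 75/2) - 4)² = (-153/4 - 4)² = (-169/4)² = 28561/16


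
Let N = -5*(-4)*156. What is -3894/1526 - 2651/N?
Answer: -8097353/2380560 ≈ -3.4014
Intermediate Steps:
N = 3120 (N = 20*156 = 3120)
-3894/1526 - 2651/N = -3894/1526 - 2651/3120 = -3894*1/1526 - 2651*1/3120 = -1947/763 - 2651/3120 = -8097353/2380560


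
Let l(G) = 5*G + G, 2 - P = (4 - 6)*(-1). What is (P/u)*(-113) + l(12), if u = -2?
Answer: 72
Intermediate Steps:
P = 0 (P = 2 - (4 - 6)*(-1) = 2 - (-2)*(-1) = 2 - 1*2 = 2 - 2 = 0)
l(G) = 6*G
(P/u)*(-113) + l(12) = (0/(-2))*(-113) + 6*12 = (0*(-1/2))*(-113) + 72 = 0*(-113) + 72 = 0 + 72 = 72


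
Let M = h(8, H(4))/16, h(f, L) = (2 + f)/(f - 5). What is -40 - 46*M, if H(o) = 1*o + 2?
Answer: -595/12 ≈ -49.583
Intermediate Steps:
H(o) = 2 + o (H(o) = o + 2 = 2 + o)
h(f, L) = (2 + f)/(-5 + f)
M = 5/24 (M = ((2 + 8)/(-5 + 8))/16 = (10/3)*(1/16) = 5/24 ≈ 0.20833)
-40 - 46*M = -40 - 46*5/24 = -40 - 115/12 = -595/12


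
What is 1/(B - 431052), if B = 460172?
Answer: 1/29120 ≈ 3.4341e-5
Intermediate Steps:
1/(B - 431052) = 1/(460172 - 431052) = 1/29120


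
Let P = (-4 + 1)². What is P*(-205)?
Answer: -1845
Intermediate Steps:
P = 9 (P = (-3)² = 9)
P*(-205) = 9*(-205) = -1845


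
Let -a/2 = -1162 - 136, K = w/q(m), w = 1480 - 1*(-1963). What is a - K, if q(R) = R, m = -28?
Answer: 76131/28 ≈ 2719.0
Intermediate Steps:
w = 3443 (w = 1480 + 1963 = 3443)
K = -3443/28 (K = 3443/(-28) = 3443*(-1/28) = -3443/28 ≈ -122.96)
a = 2596 (a = -2*(-1162 - 136) = -2*(-1298) = 2596)
a - K = 2596 - 1*(-3443/28) = 2596 + 3443/28 = 76131/28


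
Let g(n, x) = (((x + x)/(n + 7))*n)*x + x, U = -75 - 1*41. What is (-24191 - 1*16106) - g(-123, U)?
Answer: -68717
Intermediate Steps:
U = -116 (U = -75 - 41 = -116)
g(n, x) = x + 2*n*x**2/(7 + n) (g(n, x) = (((2*x)/(7 + n))*n)*x + x = ((2*x/(7 + n))*n)*x + x = (2*n*x/(7 + n))*x + x = 2*n*x**2/(7 + n) + x = x + 2*n*x**2/(7 + n))
(-24191 - 1*16106) - g(-123, U) = (-24191 - 1*16106) - (-116)*(7 - 123 + 2*(-123)*(-116))/(7 - 123) = (-24191 - 16106) - (-116)*(7 - 123 + 28536)/(-116) = -40297 - (-116)*(-1)*28420/116 = -40297 - 1*28420 = -40297 - 28420 = -68717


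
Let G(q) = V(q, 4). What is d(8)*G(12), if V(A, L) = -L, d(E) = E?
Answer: -32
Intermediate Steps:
G(q) = -4 (G(q) = -1*4 = -4)
d(8)*G(12) = 8*(-4) = -32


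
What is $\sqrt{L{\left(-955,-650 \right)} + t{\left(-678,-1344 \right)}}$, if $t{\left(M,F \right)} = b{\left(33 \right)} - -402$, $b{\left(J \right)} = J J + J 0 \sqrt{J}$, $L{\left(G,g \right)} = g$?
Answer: $29$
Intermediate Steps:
$b{\left(J \right)} = J^{2}$ ($b{\left(J \right)} = J^{2} + 0 \sqrt{J} = J^{2} + 0 = J^{2}$)
$t{\left(M,F \right)} = 1491$ ($t{\left(M,F \right)} = 33^{2} - -402 = 1089 + 402 = 1491$)
$\sqrt{L{\left(-955,-650 \right)} + t{\left(-678,-1344 \right)}} = \sqrt{-650 + 1491} = \sqrt{841} = 29$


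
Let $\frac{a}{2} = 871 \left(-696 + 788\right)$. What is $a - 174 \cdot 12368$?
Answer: $-1991768$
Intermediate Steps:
$a = 160264$ ($a = 2 \cdot 871 \left(-696 + 788\right) = 2 \cdot 871 \cdot 92 = 2 \cdot 80132 = 160264$)
$a - 174 \cdot 12368 = 160264 - 174 \cdot 12368 = 160264 - 2152032 = -1991768$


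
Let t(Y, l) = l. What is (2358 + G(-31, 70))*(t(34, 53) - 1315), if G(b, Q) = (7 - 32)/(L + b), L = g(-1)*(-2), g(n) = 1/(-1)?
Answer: -86329634/29 ≈ -2.9769e+6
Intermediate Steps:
g(n) = -1
L = 2 (L = -1*(-2) = 2)
G(b, Q) = -25/(2 + b) (G(b, Q) = (7 - 32)/(2 + b) = -25/(2 + b))
(2358 + G(-31, 70))*(t(34, 53) - 1315) = (2358 - 25/(2 - 31))*(53 - 1315) = (2358 - 25/(-29))*(-1262) = (2358 - 25*(-1/29))*(-1262) = (2358 + 25/29)*(-1262) = (68407/29)*(-1262) = -86329634/29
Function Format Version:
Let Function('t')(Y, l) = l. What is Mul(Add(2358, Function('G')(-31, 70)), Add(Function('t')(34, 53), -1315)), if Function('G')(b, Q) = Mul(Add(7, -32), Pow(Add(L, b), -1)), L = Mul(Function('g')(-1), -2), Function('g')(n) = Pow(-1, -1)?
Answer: Rational(-86329634, 29) ≈ -2.9769e+6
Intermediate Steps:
Function('g')(n) = -1
L = 2 (L = Mul(-1, -2) = 2)
Function('G')(b, Q) = Mul(-25, Pow(Add(2, b), -1)) (Function('G')(b, Q) = Mul(Add(7, -32), Pow(Add(2, b), -1)) = Mul(-25, Pow(Add(2, b), -1)))
Mul(Add(2358, Function('G')(-31, 70)), Add(Function('t')(34, 53), -1315)) = Mul(Add(2358, Mul(-25, Pow(Add(2, -31), -1))), Add(53, -1315)) = Mul(Add(2358, Mul(-25, Pow(-29, -1))), -1262) = Mul(Add(2358, Mul(-25, Rational(-1, 29))), -1262) = Mul(Add(2358, Rational(25, 29)), -1262) = Mul(Rational(68407, 29), -1262) = Rational(-86329634, 29)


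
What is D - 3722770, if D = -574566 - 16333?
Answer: -4313669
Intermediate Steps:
D = -590899
D - 3722770 = -590899 - 3722770 = -4313669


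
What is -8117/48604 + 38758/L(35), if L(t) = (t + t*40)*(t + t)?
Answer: 534220591/2441135900 ≈ 0.21884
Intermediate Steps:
L(t) = 82*t**2 (L(t) = (t + 40*t)*(2*t) = (41*t)*(2*t) = 82*t**2)
-8117/48604 + 38758/L(35) = -8117/48604 + 38758/((82*35**2)) = -8117*1/48604 + 38758/((82*1225)) = -8117/48604 + 38758/100450 = -8117/48604 + 38758*(1/100450) = -8117/48604 + 19379/50225 = 534220591/2441135900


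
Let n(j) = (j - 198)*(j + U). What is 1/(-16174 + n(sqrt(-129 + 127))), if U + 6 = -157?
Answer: 8049/129703123 + 361*I*sqrt(2)/259406246 ≈ 6.2057e-5 + 1.9681e-6*I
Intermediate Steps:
U = -163 (U = -6 - 157 = -163)
n(j) = (-198 + j)*(-163 + j) (n(j) = (j - 198)*(j - 163) = (-198 + j)*(-163 + j))
1/(-16174 + n(sqrt(-129 + 127))) = 1/(-16174 + (32274 + (sqrt(-129 + 127))**2 - 361*sqrt(-129 + 127))) = 1/(-16174 + (32274 + (sqrt(-2))**2 - 361*I*sqrt(2))) = 1/(-16174 + (32274 + (I*sqrt(2))**2 - 361*I*sqrt(2))) = 1/(-16174 + (32274 - 2 - 361*I*sqrt(2))) = 1/(-16174 + (32272 - 361*I*sqrt(2))) = 1/(16098 - 361*I*sqrt(2))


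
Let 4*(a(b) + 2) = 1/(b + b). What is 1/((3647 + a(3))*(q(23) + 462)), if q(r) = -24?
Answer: 4/6386113 ≈ 6.2636e-7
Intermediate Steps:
a(b) = -2 + 1/(8*b) (a(b) = -2 + 1/(4*(b + b)) = -2 + 1/(4*((2*b))) = -2 + (1/(2*b))/4 = -2 + 1/(8*b))
1/((3647 + a(3))*(q(23) + 462)) = 1/((3647 + (-2 + (1/8)/3))*(-24 + 462)) = 1/((3647 + (-2 + (1/8)*(1/3)))*438) = 1/((3647 + (-2 + 1/24))*438) = 1/((3647 - 47/24)*438) = 1/((87481/24)*438) = 1/(6386113/4) = 4/6386113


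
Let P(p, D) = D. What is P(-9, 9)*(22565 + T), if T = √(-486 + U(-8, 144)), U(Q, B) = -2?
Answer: 203085 + 18*I*√122 ≈ 2.0309e+5 + 198.82*I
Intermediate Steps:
T = 2*I*√122 (T = √(-486 - 2) = √(-488) = 2*I*√122 ≈ 22.091*I)
P(-9, 9)*(22565 + T) = 9*(22565 + 2*I*√122) = 203085 + 18*I*√122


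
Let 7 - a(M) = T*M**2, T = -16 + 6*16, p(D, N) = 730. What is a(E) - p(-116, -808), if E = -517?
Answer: -21383843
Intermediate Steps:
T = 80 (T = -16 + 96 = 80)
a(M) = 7 - 80*M**2
a(E) - p(-116, -808) = (7 - 80*(-517)**2) - 1*730 = (7 - 80*267289) - 730 = (7 - 21383120) - 730 = -21383113 - 730 = -21383843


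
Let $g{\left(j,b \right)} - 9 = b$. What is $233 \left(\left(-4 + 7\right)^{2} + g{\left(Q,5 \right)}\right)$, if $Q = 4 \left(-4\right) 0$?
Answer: $5359$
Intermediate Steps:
$Q = 0$ ($Q = \left(-16\right) 0 = 0$)
$g{\left(j,b \right)} = 9 + b$
$233 \left(\left(-4 + 7\right)^{2} + g{\left(Q,5 \right)}\right) = 233 \left(\left(-4 + 7\right)^{2} + \left(9 + 5\right)\right) = 233 \left(3^{2} + 14\right) = 233 \left(9 + 14\right) = 233 \cdot 23 = 5359$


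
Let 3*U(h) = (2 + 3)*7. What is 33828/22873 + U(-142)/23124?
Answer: 2347516571/1586745756 ≈ 1.4795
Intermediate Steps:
U(h) = 35/3 (U(h) = ((2 + 3)*7)/3 = (5*7)/3 = (⅓)*35 = 35/3)
33828/22873 + U(-142)/23124 = 33828/22873 + (35/3)/23124 = 33828*(1/22873) + (35/3)*(1/23124) = 33828/22873 + 35/69372 = 2347516571/1586745756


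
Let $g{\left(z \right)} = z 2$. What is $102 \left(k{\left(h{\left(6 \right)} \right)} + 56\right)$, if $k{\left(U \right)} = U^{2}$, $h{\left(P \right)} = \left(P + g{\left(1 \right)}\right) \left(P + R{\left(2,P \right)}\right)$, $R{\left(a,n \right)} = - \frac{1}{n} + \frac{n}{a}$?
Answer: $\frac{1545232}{3} \approx 5.1508 \cdot 10^{5}$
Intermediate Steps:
$g{\left(z \right)} = 2 z$
$h{\left(P \right)} = \left(2 + P\right) \left(- \frac{1}{P} + \frac{3 P}{2}\right)$ ($h{\left(P \right)} = \left(P + 2 \cdot 1\right) \left(P + \left(- \frac{1}{P} + \frac{P}{2}\right)\right) = \left(P + 2\right) \left(P + \left(- \frac{1}{P} + P \frac{1}{2}\right)\right) = \left(2 + P\right) \left(P + \left(- \frac{1}{P} + \frac{P}{2}\right)\right) = \left(2 + P\right) \left(P + \left(\frac{P}{2} - \frac{1}{P}\right)\right) = \left(2 + P\right) \left(- \frac{1}{P} + \frac{3 P}{2}\right)$)
$102 \left(k{\left(h{\left(6 \right)} \right)} + 56\right) = 102 \left(\left(-1 - \frac{2}{6} + 3 \cdot 6 + \frac{3 \cdot 6^{2}}{2}\right)^{2} + 56\right) = 102 \left(\left(-1 - \frac{1}{3} + 18 + \frac{3}{2} \cdot 36\right)^{2} + 56\right) = 102 \left(\left(-1 - \frac{1}{3} + 18 + 54\right)^{2} + 56\right) = 102 \left(\left(\frac{212}{3}\right)^{2} + 56\right) = 102 \left(\frac{44944}{9} + 56\right) = 102 \cdot \frac{45448}{9} = \frac{1545232}{3}$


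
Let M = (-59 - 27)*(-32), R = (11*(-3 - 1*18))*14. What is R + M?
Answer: -482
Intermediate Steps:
R = -3234 (R = (11*(-3 - 18))*14 = (11*(-21))*14 = -231*14 = -3234)
M = 2752 (M = -86*(-32) = 2752)
R + M = -3234 + 2752 = -482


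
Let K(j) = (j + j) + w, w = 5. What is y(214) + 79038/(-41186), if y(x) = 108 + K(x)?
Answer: 11101294/20593 ≈ 539.08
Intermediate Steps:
K(j) = 5 + 2*j (K(j) = (j + j) + 5 = 2*j + 5 = 5 + 2*j)
y(x) = 113 + 2*x (y(x) = 108 + (5 + 2*x) = 113 + 2*x)
y(214) + 79038/(-41186) = (113 + 2*214) + 79038/(-41186) = (113 + 428) + 79038*(-1/41186) = 541 - 39519/20593 = 11101294/20593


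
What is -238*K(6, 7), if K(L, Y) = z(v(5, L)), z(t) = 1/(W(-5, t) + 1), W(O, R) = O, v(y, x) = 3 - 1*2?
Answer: 119/2 ≈ 59.500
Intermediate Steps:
v(y, x) = 1 (v(y, x) = 3 - 2 = 1)
z(t) = -¼ (z(t) = 1/(-5 + 1) = 1/(-4) = -¼)
K(L, Y) = -¼
-238*K(6, 7) = -238*(-¼) = 119/2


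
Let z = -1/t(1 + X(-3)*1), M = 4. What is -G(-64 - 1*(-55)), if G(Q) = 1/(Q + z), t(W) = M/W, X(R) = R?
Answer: 2/17 ≈ 0.11765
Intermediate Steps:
t(W) = 4/W
z = ½ (z = -1/(4/(1 - 3*1)) = -1/(4/(1 - 3)) = -1/(4/(-2)) = -1/(4*(-½)) = -1/(-2) = -1*(-½) = ½ ≈ 0.50000)
G(Q) = 1/(½ + Q) (G(Q) = 1/(Q + ½) = 1/(½ + Q))
-G(-64 - 1*(-55)) = -2/(1 + 2*(-64 - 1*(-55))) = -2/(1 + 2*(-64 + 55)) = -2/(1 + 2*(-9)) = -2/(1 - 18) = -2/(-17) = -2*(-1)/17 = -1*(-2/17) = 2/17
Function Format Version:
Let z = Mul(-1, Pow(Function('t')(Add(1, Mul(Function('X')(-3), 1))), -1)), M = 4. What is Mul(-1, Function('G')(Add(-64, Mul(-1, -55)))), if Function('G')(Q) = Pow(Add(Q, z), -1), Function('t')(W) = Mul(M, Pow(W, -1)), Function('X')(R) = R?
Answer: Rational(2, 17) ≈ 0.11765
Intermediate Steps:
Function('t')(W) = Mul(4, Pow(W, -1))
z = Rational(1, 2) (z = Mul(-1, Pow(Mul(4, Pow(Add(1, Mul(-3, 1)), -1)), -1)) = Mul(-1, Pow(Mul(4, Pow(Add(1, -3), -1)), -1)) = Mul(-1, Pow(Mul(4, Pow(-2, -1)), -1)) = Mul(-1, Pow(Mul(4, Rational(-1, 2)), -1)) = Mul(-1, Pow(-2, -1)) = Mul(-1, Rational(-1, 2)) = Rational(1, 2) ≈ 0.50000)
Function('G')(Q) = Pow(Add(Rational(1, 2), Q), -1) (Function('G')(Q) = Pow(Add(Q, Rational(1, 2)), -1) = Pow(Add(Rational(1, 2), Q), -1))
Mul(-1, Function('G')(Add(-64, Mul(-1, -55)))) = Mul(-1, Mul(2, Pow(Add(1, Mul(2, Add(-64, Mul(-1, -55)))), -1))) = Mul(-1, Mul(2, Pow(Add(1, Mul(2, Add(-64, 55))), -1))) = Mul(-1, Mul(2, Pow(Add(1, Mul(2, -9)), -1))) = Mul(-1, Mul(2, Pow(Add(1, -18), -1))) = Mul(-1, Mul(2, Pow(-17, -1))) = Mul(-1, Mul(2, Rational(-1, 17))) = Mul(-1, Rational(-2, 17)) = Rational(2, 17)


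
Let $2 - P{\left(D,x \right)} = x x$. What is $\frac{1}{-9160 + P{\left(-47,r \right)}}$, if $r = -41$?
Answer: $- \frac{1}{10839} \approx -9.2259 \cdot 10^{-5}$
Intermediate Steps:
$P{\left(D,x \right)} = 2 - x^{2}$ ($P{\left(D,x \right)} = 2 - x x = 2 - x^{2}$)
$\frac{1}{-9160 + P{\left(-47,r \right)}} = \frac{1}{-9160 + \left(2 - \left(-41\right)^{2}\right)} = \frac{1}{-9160 + \left(2 - 1681\right)} = \frac{1}{-9160 - 1679} = \frac{1}{-10839} = - \frac{1}{10839}$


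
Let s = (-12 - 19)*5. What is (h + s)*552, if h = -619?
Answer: -427248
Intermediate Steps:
s = -155 (s = -31*5 = -155)
(h + s)*552 = (-619 - 155)*552 = -774*552 = -427248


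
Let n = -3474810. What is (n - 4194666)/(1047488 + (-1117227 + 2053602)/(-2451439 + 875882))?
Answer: -12083696598132/1650376114441 ≈ -7.3218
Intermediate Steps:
(n - 4194666)/(1047488 + (-1117227 + 2053602)/(-2451439 + 875882)) = (-3474810 - 4194666)/(1047488 + (-1117227 + 2053602)/(-2451439 + 875882)) = -7669476/(1047488 + 936375/(-1575557)) = -7669476/(1047488 + 936375*(-1/1575557)) = -7669476/(1047488 - 936375/1575557) = -7669476/1650376114441/1575557 = -7669476*1575557/1650376114441 = -12083696598132/1650376114441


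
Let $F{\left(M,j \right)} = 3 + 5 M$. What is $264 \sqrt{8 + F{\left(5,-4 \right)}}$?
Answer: $1584$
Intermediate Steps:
$264 \sqrt{8 + F{\left(5,-4 \right)}} = 264 \sqrt{8 + \left(3 + 5 \cdot 5\right)} = 264 \sqrt{8 + \left(3 + 25\right)} = 264 \sqrt{8 + 28} = 264 \sqrt{36} = 264 \cdot 6 = 1584$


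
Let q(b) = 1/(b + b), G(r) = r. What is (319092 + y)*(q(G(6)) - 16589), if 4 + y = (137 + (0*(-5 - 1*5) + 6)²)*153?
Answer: -68788995319/12 ≈ -5.7324e+9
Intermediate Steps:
q(b) = 1/(2*b)
y = 26465 (y = -4 + (137 + (0*(-5 - 1*5) + 6)²)*153 = -4 + (137 + (0*(-5 - 5) + 6)²)*153 = -4 + (137 + (0*(-10) + 6)²)*153 = -4 + (137 + (0 + 6)²)*153 = -4 + (137 + 6²)*153 = -4 + (137 + 36)*153 = -4 + 173*153 = -4 + 26469 = 26465)
(319092 + y)*(q(G(6)) - 16589) = (319092 + 26465)*((½)/6 - 16589) = 345557*((½)*(⅙) - 16589) = 345557*(1/12 - 16589) = 345557*(-199067/12) = -68788995319/12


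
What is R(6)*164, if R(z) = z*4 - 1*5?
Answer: 3116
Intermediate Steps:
R(z) = -5 + 4*z (R(z) = 4*z - 5 = -5 + 4*z)
R(6)*164 = (-5 + 4*6)*164 = (-5 + 24)*164 = 19*164 = 3116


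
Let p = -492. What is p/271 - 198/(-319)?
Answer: -9390/7859 ≈ -1.1948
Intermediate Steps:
p/271 - 198/(-319) = -492/271 - 198/(-319) = -492*1/271 - 198*(-1/319) = -492/271 + 18/29 = -9390/7859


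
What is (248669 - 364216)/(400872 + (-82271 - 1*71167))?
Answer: -115547/247434 ≈ -0.46698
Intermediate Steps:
(248669 - 364216)/(400872 + (-82271 - 1*71167)) = -115547/(400872 + (-82271 - 71167)) = -115547/(400872 - 153438) = -115547/247434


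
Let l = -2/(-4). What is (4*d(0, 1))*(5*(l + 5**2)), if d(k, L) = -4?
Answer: -2040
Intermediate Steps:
l = 1/2 (l = -2*(-1/4) = 1/2 ≈ 0.50000)
(4*d(0, 1))*(5*(l + 5**2)) = (4*(-4))*(5*(1/2 + 5**2)) = -80*(1/2 + 25) = -80*51/2 = -16*255/2 = -2040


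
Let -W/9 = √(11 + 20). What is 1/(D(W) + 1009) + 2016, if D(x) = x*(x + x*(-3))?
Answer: 8090207/4013 ≈ 2016.0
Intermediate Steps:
W = -9*√31 (W = -9*√(11 + 20) = -9*√31 ≈ -50.110)
D(x) = -2*x² (D(x) = x*(x - 3*x) = x*(-2*x) = -2*x²)
1/(D(W) + 1009) + 2016 = 1/(-2*(-9*√31)² + 1009) + 2016 = 1/(-2*2511 + 1009) + 2016 = 1/(-5022 + 1009) + 2016 = 1/(-4013) + 2016 = -1/4013 + 2016 = 8090207/4013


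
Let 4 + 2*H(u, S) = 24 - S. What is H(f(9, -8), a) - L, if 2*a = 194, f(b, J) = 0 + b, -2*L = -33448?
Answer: -33525/2 ≈ -16763.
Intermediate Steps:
L = 16724 (L = -½*(-33448) = 16724)
f(b, J) = b
a = 97 (a = (½)*194 = 97)
H(u, S) = 10 - S/2 (H(u, S) = -2 + (24 - S)/2 = -2 + (12 - S/2) = 10 - S/2)
H(f(9, -8), a) - L = (10 - ½*97) - 1*16724 = (10 - 97/2) - 16724 = -77/2 - 16724 = -33525/2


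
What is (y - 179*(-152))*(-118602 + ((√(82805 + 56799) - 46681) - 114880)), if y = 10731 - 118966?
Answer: 22700767401 - 162054*√34901 ≈ 2.2671e+10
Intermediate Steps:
y = -108235
(y - 179*(-152))*(-118602 + ((√(82805 + 56799) - 46681) - 114880)) = (-108235 - 179*(-152))*(-118602 + ((√(82805 + 56799) - 46681) - 114880)) = (-108235 + 27208)*(-118602 + ((√139604 - 46681) - 114880)) = -81027*(-118602 + ((2*√34901 - 46681) - 114880)) = -81027*(-118602 + ((-46681 + 2*√34901) - 114880)) = -81027*(-118602 + (-161561 + 2*√34901)) = -81027*(-280163 + 2*√34901) = 22700767401 - 162054*√34901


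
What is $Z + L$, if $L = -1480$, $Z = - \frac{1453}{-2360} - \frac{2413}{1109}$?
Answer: $- \frac{3877598503}{2617240} \approx -1481.6$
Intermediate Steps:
$Z = - \frac{4083303}{2617240}$ ($Z = \left(-1453\right) \left(- \frac{1}{2360}\right) - \frac{2413}{1109} = \frac{1453}{2360} - \frac{2413}{1109} = - \frac{4083303}{2617240} \approx -1.5602$)
$Z + L = - \frac{4083303}{2617240} - 1480 = - \frac{3877598503}{2617240}$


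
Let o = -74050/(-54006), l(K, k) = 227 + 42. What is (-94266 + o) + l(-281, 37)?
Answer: -2538163966/27003 ≈ -93996.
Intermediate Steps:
l(K, k) = 269
o = 37025/27003 (o = -74050*(-1/54006) = 37025/27003 ≈ 1.3711)
(-94266 + o) + l(-281, 37) = (-94266 + 37025/27003) + 269 = -2545427773/27003 + 269 = -2538163966/27003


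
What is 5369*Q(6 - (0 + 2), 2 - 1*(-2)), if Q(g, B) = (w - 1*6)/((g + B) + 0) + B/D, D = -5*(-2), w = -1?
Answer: -102011/40 ≈ -2550.3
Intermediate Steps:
D = 10
Q(g, B) = -7/(B + g) + B/10 (Q(g, B) = (-1 - 1*6)/((g + B) + 0) + B/10 = (-1 - 6)/((B + g) + 0) + B*(⅒) = -7/(B + g) + B/10)
5369*Q(6 - (0 + 2), 2 - 1*(-2)) = 5369*((-70 + (2 - 1*(-2))² + (2 - 1*(-2))*(6 - (0 + 2)))/(10*((2 - 1*(-2)) + (6 - (0 + 2))))) = 5369*((-70 + (2 + 2)² + (2 + 2)*(6 - 1*2))/(10*((2 + 2) + (6 - 1*2)))) = 5369*((-70 + 4² + 4*(6 - 2))/(10*(4 + (6 - 2)))) = 5369*((-70 + 16 + 4*4)/(10*(4 + 4))) = 5369*((⅒)*(-70 + 16 + 16)/8) = 5369*((⅒)*(⅛)*(-38)) = 5369*(-19/40) = -102011/40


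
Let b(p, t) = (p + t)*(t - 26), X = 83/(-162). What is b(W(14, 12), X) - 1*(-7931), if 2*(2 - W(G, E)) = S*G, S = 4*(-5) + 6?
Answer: 138918649/26244 ≈ 5293.4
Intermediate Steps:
X = -83/162 (X = 83*(-1/162) = -83/162 ≈ -0.51235)
S = -14 (S = -20 + 6 = -14)
W(G, E) = 2 + 7*G (W(G, E) = 2 - (-7)*G = 2 + 7*G)
b(p, t) = (-26 + t)*(p + t) (b(p, t) = (p + t)*(-26 + t) = (-26 + t)*(p + t))
b(W(14, 12), X) - 1*(-7931) = ((-83/162)² - 26*(2 + 7*14) - 26*(-83/162) + (2 + 7*14)*(-83/162)) - 1*(-7931) = (6889/26244 - 26*(2 + 98) + 1079/81 + (2 + 98)*(-83/162)) + 7931 = (6889/26244 - 26*100 + 1079/81 + 100*(-83/162)) + 7931 = (6889/26244 - 2600 + 1079/81 - 4150/81) + 7931 = -69222515/26244 + 7931 = 138918649/26244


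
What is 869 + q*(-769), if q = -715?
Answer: 550704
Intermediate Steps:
869 + q*(-769) = 869 - 715*(-769) = 869 + 549835 = 550704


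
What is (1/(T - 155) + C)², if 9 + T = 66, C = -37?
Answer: 13155129/9604 ≈ 1369.8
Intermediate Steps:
T = 57 (T = -9 + 66 = 57)
(1/(T - 155) + C)² = (1/(57 - 155) - 37)² = (1/(-98) - 37)² = (-1/98 - 37)² = (-3627/98)² = 13155129/9604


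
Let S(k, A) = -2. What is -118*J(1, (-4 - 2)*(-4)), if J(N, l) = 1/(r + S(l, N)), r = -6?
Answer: 59/4 ≈ 14.750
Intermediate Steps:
J(N, l) = -⅛ (J(N, l) = 1/(-6 - 2) = 1/(-8) = -⅛)
-118*J(1, (-4 - 2)*(-4)) = -118*(-⅛) = 59/4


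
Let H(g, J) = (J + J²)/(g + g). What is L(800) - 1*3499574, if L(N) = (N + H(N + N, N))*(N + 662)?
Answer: -4074417/2 ≈ -2.0372e+6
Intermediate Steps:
H(g, J) = (J + J²)/(2*g) (H(g, J) = (J + J²)/((2*g)) = (J + J²)*(1/(2*g)) = (J + J²)/(2*g))
L(N) = (662 + N)*(¼ + 5*N/4) (L(N) = (N + N*(1 + N)/(2*(N + N)))*(N + 662) = (N + N*(1 + N)/(2*((2*N))))*(662 + N) = (N + N*(1/(2*N))*(1 + N)/2)*(662 + N) = (N + (¼ + N/4))*(662 + N) = (¼ + 5*N/4)*(662 + N) = (662 + N)*(¼ + 5*N/4))
L(800) - 1*3499574 = (331/2 + (5/4)*800² + (3311/4)*800) - 1*3499574 = (331/2 + (5/4)*640000 + 662200) - 3499574 = (331/2 + 800000 + 662200) - 3499574 = 2924731/2 - 3499574 = -4074417/2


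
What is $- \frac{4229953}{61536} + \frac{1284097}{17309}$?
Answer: $\frac{5801936515}{1065126624} \approx 5.4472$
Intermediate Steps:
$- \frac{4229953}{61536} + \frac{1284097}{17309} = \frac{5801936515}{1065126624}$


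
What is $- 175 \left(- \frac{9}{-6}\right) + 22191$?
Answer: $\frac{43857}{2} \approx 21929.0$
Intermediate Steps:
$- 175 \left(- \frac{9}{-6}\right) + 22191 = - 175 \left(\left(-9\right) \left(- \frac{1}{6}\right)\right) + 22191 = \left(-175\right) \frac{3}{2} + 22191 = - \frac{525}{2} + 22191 = \frac{43857}{2}$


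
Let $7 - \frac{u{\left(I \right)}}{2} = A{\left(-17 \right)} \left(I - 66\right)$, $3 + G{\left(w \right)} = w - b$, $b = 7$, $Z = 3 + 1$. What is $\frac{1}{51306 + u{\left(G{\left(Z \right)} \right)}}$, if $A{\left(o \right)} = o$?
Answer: $\frac{1}{48872} \approx 2.0462 \cdot 10^{-5}$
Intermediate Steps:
$Z = 4$
$G{\left(w \right)} = -10 + w$ ($G{\left(w \right)} = -3 + \left(w - 7\right) = -3 + \left(-7 + w\right) = -10 + w$)
$u{\left(I \right)} = -2230 + 34 I$ ($u{\left(I \right)} = 14 - 2 \left(- 17 \left(I - 66\right)\right) = 14 - 2 \left(- 17 \left(-66 + I\right)\right) = 14 - 2 \left(1122 - 17 I\right) = 14 + \left(-2244 + 34 I\right) = -2230 + 34 I$)
$\frac{1}{51306 + u{\left(G{\left(Z \right)} \right)}} = \frac{1}{51306 - \left(2230 - 34 \left(-10 + 4\right)\right)} = \frac{1}{51306 + \left(-2230 + 34 \left(-6\right)\right)} = \frac{1}{51306 - 2434} = \frac{1}{48872}$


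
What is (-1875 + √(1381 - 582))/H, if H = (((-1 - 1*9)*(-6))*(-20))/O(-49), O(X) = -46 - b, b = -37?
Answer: -225/16 + 3*√799/400 ≈ -13.850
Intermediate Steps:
O(X) = -9 (O(X) = -46 - 1*(-37) = -46 + 37 = -9)
H = 400/3 (H = (((-1 - 1*9)*(-6))*(-20))/(-9) = (((-1 - 9)*(-6))*(-20))*(-⅑) = (-10*(-6)*(-20))*(-⅑) = (60*(-20))*(-⅑) = -1200*(-⅑) = 400/3 ≈ 133.33)
(-1875 + √(1381 - 582))/H = (-1875 + √(1381 - 582))/(400/3) = (-1875 + √799)*(3/400) = -225/16 + 3*√799/400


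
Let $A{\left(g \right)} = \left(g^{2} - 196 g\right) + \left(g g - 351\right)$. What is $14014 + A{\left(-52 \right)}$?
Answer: $29263$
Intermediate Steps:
$A{\left(g \right)} = -351 - 196 g + 2 g^{2}$ ($A{\left(g \right)} = \left(g^{2} - 196 g\right) + \left(g^{2} - 351\right) = \left(g^{2} - 196 g\right) + \left(-351 + g^{2}\right) = -351 - 196 g + 2 g^{2}$)
$14014 + A{\left(-52 \right)} = 14014 - \left(-9841 - 5408\right) = 14014 + \left(-351 + 10192 + 2 \cdot 2704\right) = 14014 + \left(-351 + 10192 + 5408\right) = 14014 + 15249 = 29263$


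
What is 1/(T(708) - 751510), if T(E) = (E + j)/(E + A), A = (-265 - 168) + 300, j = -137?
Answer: -575/432117679 ≈ -1.3307e-6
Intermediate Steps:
A = -133 (A = -433 + 300 = -133)
T(E) = (-137 + E)/(-133 + E) (T(E) = (E - 137)/(E - 133) = (-137 + E)/(-133 + E))
1/(T(708) - 751510) = 1/((-137 + 708)/(-133 + 708) - 751510) = 1/(571/575 - 751510) = 1/(-432117679/575) = -575/432117679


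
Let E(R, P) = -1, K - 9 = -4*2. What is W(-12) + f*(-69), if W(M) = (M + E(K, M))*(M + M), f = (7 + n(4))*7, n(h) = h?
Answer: -5001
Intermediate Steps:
K = 1 (K = 9 - 4*2 = 9 - 8 = 1)
f = 77 (f = (7 + 4)*7 = 11*7 = 77)
W(M) = 2*M*(-1 + M) (W(M) = (M - 1)*(M + M) = (-1 + M)*(2*M) = 2*M*(-1 + M))
W(-12) + f*(-69) = 2*(-12)*(-1 - 12) + 77*(-69) = 2*(-12)*(-13) - 5313 = 312 - 5313 = -5001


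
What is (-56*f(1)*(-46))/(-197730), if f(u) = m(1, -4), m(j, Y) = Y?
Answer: 5152/98865 ≈ 0.052111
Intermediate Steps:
f(u) = -4
(-56*f(1)*(-46))/(-197730) = (-56*(-4)*(-46))/(-197730) = (224*(-46))*(-1/197730) = -10304*(-1/197730) = 5152/98865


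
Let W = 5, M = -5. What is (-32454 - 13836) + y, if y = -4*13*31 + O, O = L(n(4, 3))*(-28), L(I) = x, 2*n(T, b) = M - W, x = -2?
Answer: -47846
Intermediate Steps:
n(T, b) = -5 (n(T, b) = (-5 - 1*5)/2 = (-5 - 5)/2 = (½)*(-10) = -5)
L(I) = -2
O = 56 (O = -2*(-28) = 56)
y = -1556 (y = -4*13*31 + 56 = -52*31 + 56 = -1612 + 56 = -1556)
(-32454 - 13836) + y = (-32454 - 13836) - 1556 = -46290 - 1556 = -47846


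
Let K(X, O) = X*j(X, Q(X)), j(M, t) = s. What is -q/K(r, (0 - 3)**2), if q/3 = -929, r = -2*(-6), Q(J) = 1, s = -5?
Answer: -929/20 ≈ -46.450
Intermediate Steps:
j(M, t) = -5
r = 12
q = -2787 (q = 3*(-929) = -2787)
K(X, O) = -5*X (K(X, O) = X*(-5) = -5*X)
-q/K(r, (0 - 3)**2) = -(-2787)/((-5*12)) = -(-2787)/(-60) = -(-2787)*(-1)/60 = -1*929/20 = -929/20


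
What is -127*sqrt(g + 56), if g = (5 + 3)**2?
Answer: -254*sqrt(30) ≈ -1391.2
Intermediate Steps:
g = 64 (g = 8**2 = 64)
-127*sqrt(g + 56) = -127*sqrt(64 + 56) = -254*sqrt(30)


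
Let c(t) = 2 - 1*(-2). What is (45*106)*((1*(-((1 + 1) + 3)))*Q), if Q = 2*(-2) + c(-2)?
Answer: 0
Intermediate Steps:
c(t) = 4 (c(t) = 2 + 2 = 4)
Q = 0 (Q = 2*(-2) + 4 = -4 + 4 = 0)
(45*106)*((1*(-((1 + 1) + 3)))*Q) = (45*106)*((1*(-((1 + 1) + 3)))*0) = 4770*((1*(-(2 + 3)))*0) = 4770*((1*(-1*5))*0) = 4770*((1*(-5))*0) = 4770*(-5*0) = 4770*0 = 0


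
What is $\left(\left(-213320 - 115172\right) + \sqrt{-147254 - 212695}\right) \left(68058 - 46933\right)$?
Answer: $-6939393500 + 21125 i \sqrt{359949} \approx -6.9394 \cdot 10^{9} + 1.2674 \cdot 10^{7} i$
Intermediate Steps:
$\left(\left(-213320 - 115172\right) + \sqrt{-147254 - 212695}\right) \left(68058 - 46933\right) = \left(\left(-213320 - 115172\right) + \sqrt{-359949}\right) 21125 = \left(-328492 + i \sqrt{359949}\right) 21125 = -6939393500 + 21125 i \sqrt{359949}$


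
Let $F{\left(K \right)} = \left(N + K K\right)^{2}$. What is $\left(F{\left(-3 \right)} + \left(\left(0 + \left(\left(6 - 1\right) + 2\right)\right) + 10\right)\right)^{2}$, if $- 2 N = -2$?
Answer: $13689$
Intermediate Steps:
$N = 1$ ($N = \left(- \frac{1}{2}\right) \left(-2\right) = 1$)
$F{\left(K \right)} = \left(1 + K^{2}\right)^{2}$ ($F{\left(K \right)} = \left(1 + K K\right)^{2} = \left(1 + K^{2}\right)^{2}$)
$\left(F{\left(-3 \right)} + \left(\left(0 + \left(\left(6 - 1\right) + 2\right)\right) + 10\right)\right)^{2} = \left(\left(1 + \left(-3\right)^{2}\right)^{2} + \left(\left(0 + \left(\left(6 - 1\right) + 2\right)\right) + 10\right)\right)^{2} = \left(\left(1 + 9\right)^{2} + \left(\left(0 + \left(5 + 2\right)\right) + 10\right)\right)^{2} = \left(10^{2} + \left(\left(0 + 7\right) + 10\right)\right)^{2} = \left(100 + \left(7 + 10\right)\right)^{2} = \left(100 + 17\right)^{2} = 117^{2} = 13689$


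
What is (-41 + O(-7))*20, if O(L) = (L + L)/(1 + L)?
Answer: -2320/3 ≈ -773.33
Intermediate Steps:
O(L) = 2*L/(1 + L) (O(L) = (2*L)/(1 + L) = 2*L/(1 + L))
(-41 + O(-7))*20 = (-41 + 2*(-7)/(1 - 7))*20 = (-41 + 2*(-7)/(-6))*20 = (-41 + 2*(-7)*(-⅙))*20 = (-41 + 7/3)*20 = -116/3*20 = -2320/3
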